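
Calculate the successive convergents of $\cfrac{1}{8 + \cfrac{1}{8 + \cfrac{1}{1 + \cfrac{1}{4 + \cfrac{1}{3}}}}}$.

Using the convergent recurrence p_i = a_i*p_{i-1} + p_{i-2}, q_i = a_i*q_{i-1} + q_{i-2} with p_{-2}=0, p_{-1}=1, q_{-2}=1, q_{-1}=0:
  i=0: a_0=0, p_0 = 0*1 + 0 = 0, q_0 = 0*0 + 1 = 1.
  i=1: a_1=8, p_1 = 8*0 + 1 = 1, q_1 = 8*1 + 0 = 8.
  i=2: a_2=8, p_2 = 8*1 + 0 = 8, q_2 = 8*8 + 1 = 65.
  i=3: a_3=1, p_3 = 1*8 + 1 = 9, q_3 = 1*65 + 8 = 73.
  i=4: a_4=4, p_4 = 4*9 + 8 = 44, q_4 = 4*73 + 65 = 357.
  i=5: a_5=3, p_5 = 3*44 + 9 = 141, q_5 = 3*357 + 73 = 1144.

0/1, 1/8, 8/65, 9/73, 44/357, 141/1144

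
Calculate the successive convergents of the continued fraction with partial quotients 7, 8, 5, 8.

7/1, 57/8, 292/41, 2393/336

Using the convergent recurrence p_i = a_i*p_{i-1} + p_{i-2}, q_i = a_i*q_{i-1} + q_{i-2} with p_{-2}=0, p_{-1}=1, q_{-2}=1, q_{-1}=0:
  i=0: a_0=7, p_0 = 7*1 + 0 = 7, q_0 = 7*0 + 1 = 1.
  i=1: a_1=8, p_1 = 8*7 + 1 = 57, q_1 = 8*1 + 0 = 8.
  i=2: a_2=5, p_2 = 5*57 + 7 = 292, q_2 = 5*8 + 1 = 41.
  i=3: a_3=8, p_3 = 8*292 + 57 = 2393, q_3 = 8*41 + 8 = 336.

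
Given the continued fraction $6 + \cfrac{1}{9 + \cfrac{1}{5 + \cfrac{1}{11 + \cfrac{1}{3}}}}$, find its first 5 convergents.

6/1, 55/9, 281/46, 3146/515, 9719/1591

Using the convergent recurrence p_i = a_i*p_{i-1} + p_{i-2}, q_i = a_i*q_{i-1} + q_{i-2} with p_{-2}=0, p_{-1}=1, q_{-2}=1, q_{-1}=0:
  i=0: a_0=6, p_0 = 6*1 + 0 = 6, q_0 = 6*0 + 1 = 1.
  i=1: a_1=9, p_1 = 9*6 + 1 = 55, q_1 = 9*1 + 0 = 9.
  i=2: a_2=5, p_2 = 5*55 + 6 = 281, q_2 = 5*9 + 1 = 46.
  i=3: a_3=11, p_3 = 11*281 + 55 = 3146, q_3 = 11*46 + 9 = 515.
  i=4: a_4=3, p_4 = 3*3146 + 281 = 9719, q_4 = 3*515 + 46 = 1591.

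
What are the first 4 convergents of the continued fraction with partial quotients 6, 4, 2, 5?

6/1, 25/4, 56/9, 305/49

Using the convergent recurrence p_i = a_i*p_{i-1} + p_{i-2}, q_i = a_i*q_{i-1} + q_{i-2} with p_{-2}=0, p_{-1}=1, q_{-2}=1, q_{-1}=0:
  i=0: a_0=6, p_0 = 6*1 + 0 = 6, q_0 = 6*0 + 1 = 1.
  i=1: a_1=4, p_1 = 4*6 + 1 = 25, q_1 = 4*1 + 0 = 4.
  i=2: a_2=2, p_2 = 2*25 + 6 = 56, q_2 = 2*4 + 1 = 9.
  i=3: a_3=5, p_3 = 5*56 + 25 = 305, q_3 = 5*9 + 4 = 49.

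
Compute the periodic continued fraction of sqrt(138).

[11; (1, 2, 1, 22)]

Write x_i = (sqrt(138) + m_i)/d_i with (m_0, d_0) = (0, 1). a_0 = floor(sqrt(138)) = 11, since 11^2 = 121 <= 138 < 144 = 12^2.
Iterate m_{i+1} = d_i*a_i - m_i, d_{i+1} = (138 - m_{i+1}^2)/d_i, a_{i+1} = floor((a_0 + m_{i+1})/d_{i+1}):
  m_1 = 1*11 - 0 = 11, d_1 = (138 - 11^2)/1 = 17/1 = 17, a_1 = floor((11 + 11)/17) = 1.
  m_2 = 17*1 - 11 = 6, d_2 = (138 - 6^2)/17 = 102/17 = 6, a_2 = floor((11 + 6)/6) = 2.
  m_3 = 6*2 - 6 = 6, d_3 = (138 - 6^2)/6 = 102/6 = 17, a_3 = floor((11 + 6)/17) = 1.
  m_4 = 17*1 - 6 = 11, d_4 = (138 - 11^2)/17 = 17/17 = 1, a_4 = floor((11 + 11)/1) = 22.
  m_5 = 1*22 - 11 = 11, d_5 = (138 - 11^2)/1 = 17/1 = 17: (m_5, d_5) = (m_1, d_1) = (11, 17), so from here the quotients repeat a_1, ..., a_4; the period length is 4.
Hence the expansion of sqrt(138) is a_0 = 11 followed by the repeating block 1, 2, 1, 22 (period 4).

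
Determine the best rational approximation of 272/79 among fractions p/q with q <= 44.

148/43

Expand x = 272/79 as a continued fraction with the Euclidean algorithm:
  272 = 3*79 + 35, so a_0 = 3.
  79 = 2*35 + 9, so a_1 = 2.
  35 = 3*9 + 8, so a_2 = 3.
  9 = 1*8 + 1, so a_3 = 1.
  8 = 8*1 + 0, so a_4 = 8.
so x = [3; 2, 3, 1, 8].
Convergents (p_i = a_i*p_{i-1} + p_{i-2}, q_i = a_i*q_{i-1} + q_{i-2} with p_{-2}=0, p_{-1}=1, q_{-2}=1, q_{-1}=0), until the denominator exceeds 44:
  i=0: a_0=3, p_0 = 3*1 + 0 = 3, q_0 = 3*0 + 1 = 1.
  i=1: a_1=2, p_1 = 2*3 + 1 = 7, q_1 = 2*1 + 0 = 2.
  i=2: a_2=3, p_2 = 3*7 + 3 = 24, q_2 = 3*2 + 1 = 7.
  i=3: a_3=1, p_3 = 1*24 + 7 = 31, q_3 = 1*7 + 2 = 9.
  i=4: a_4=8, p_4 = 8*31 + 24 = 272, q_4 = 8*9 + 7 = 79.
q_4 = 79 > 44, so the last convergent with denominator <= 44 is p_3/q_3 = 31/9.
The closest fraction with denominator <= 44 is either p_3/q_3 or the intermediate fraction (k*p_3 + p_2)/(k*q_3 + q_2) with the largest k >= 1 whose denominator stays <= 44; these approach x as k grows, and every other convergent or intermediate fraction in range is farther away.
Largest k: floor((44 - q_2)/q_3) = floor((44 - 7)/9) = 4.
That gives (4*31 + 24)/(4*9 + 7) = 148/43.
Compare the errors: |x - 31/9| = |272*9 - 31*79|/(79*9) = 1/711, and |x - 148/43| = |272*43 - 148*79|/(79*43) = 4/3397.
Cross-multiplying, 4*711 = 2844 < 3397 = 1*3397, so 4/3397 is smaller: the intermediate fraction 148/43 is closer to x than 31/9.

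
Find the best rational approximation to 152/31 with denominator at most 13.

Expand x = 152/31 as a continued fraction with the Euclidean algorithm:
  152 = 4*31 + 28, so a_0 = 4.
  31 = 1*28 + 3, so a_1 = 1.
  28 = 9*3 + 1, so a_2 = 9.
  3 = 3*1 + 0, so a_3 = 3.
so x = [4; 1, 9, 3].
Convergents (p_i = a_i*p_{i-1} + p_{i-2}, q_i = a_i*q_{i-1} + q_{i-2} with p_{-2}=0, p_{-1}=1, q_{-2}=1, q_{-1}=0), until the denominator exceeds 13:
  i=0: a_0=4, p_0 = 4*1 + 0 = 4, q_0 = 4*0 + 1 = 1.
  i=1: a_1=1, p_1 = 1*4 + 1 = 5, q_1 = 1*1 + 0 = 1.
  i=2: a_2=9, p_2 = 9*5 + 4 = 49, q_2 = 9*1 + 1 = 10.
  i=3: a_3=3, p_3 = 3*49 + 5 = 152, q_3 = 3*10 + 1 = 31.
q_3 = 31 > 13, so the last convergent with denominator <= 13 is p_2/q_2 = 49/10.
The closest fraction with denominator <= 13 is either p_2/q_2 or the intermediate fraction (k*p_2 + p_1)/(k*q_2 + q_1) with the largest k >= 1 whose denominator stays <= 13; these approach x as k grows, and every other convergent or intermediate fraction in range is farther away.
Largest k: floor((13 - q_1)/q_2) = floor((13 - 1)/10) = 1.
That gives (1*49 + 5)/(1*10 + 1) = 54/11.
Compare the errors: |x - 49/10| = |152*10 - 49*31|/(31*10) = 1/310, and |x - 54/11| = |152*11 - 54*31|/(31*11) = 2/341.
Cross-multiplying, 1*341 = 341 < 620 = 2*310, so 1/310 is smaller: the convergent 49/10 is closer to x than 54/11.

49/10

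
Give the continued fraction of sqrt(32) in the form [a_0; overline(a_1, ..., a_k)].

[5; overline(1, 1, 1, 10)]

Write x_i = (sqrt(32) + m_i)/d_i with (m_0, d_0) = (0, 1). a_0 = floor(sqrt(32)) = 5, since 5^2 = 25 <= 32 < 36 = 6^2.
Iterate m_{i+1} = d_i*a_i - m_i, d_{i+1} = (32 - m_{i+1}^2)/d_i, a_{i+1} = floor((a_0 + m_{i+1})/d_{i+1}):
  m_1 = 1*5 - 0 = 5, d_1 = (32 - 5^2)/1 = 7/1 = 7, a_1 = floor((5 + 5)/7) = 1.
  m_2 = 7*1 - 5 = 2, d_2 = (32 - 2^2)/7 = 28/7 = 4, a_2 = floor((5 + 2)/4) = 1.
  m_3 = 4*1 - 2 = 2, d_3 = (32 - 2^2)/4 = 28/4 = 7, a_3 = floor((5 + 2)/7) = 1.
  m_4 = 7*1 - 2 = 5, d_4 = (32 - 5^2)/7 = 7/7 = 1, a_4 = floor((5 + 5)/1) = 10.
  m_5 = 1*10 - 5 = 5, d_5 = (32 - 5^2)/1 = 7/1 = 7: (m_5, d_5) = (m_1, d_1) = (5, 7), so from here the quotients repeat a_1, ..., a_4; the period length is 4.
Hence the expansion of sqrt(32) is a_0 = 5 followed by the repeating block 1, 1, 1, 10 (period 4).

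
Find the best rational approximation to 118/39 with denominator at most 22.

67/22

Expand x = 118/39 as a continued fraction with the Euclidean algorithm:
  118 = 3*39 + 1, so a_0 = 3.
  39 = 39*1 + 0, so a_1 = 39.
so x = [3; 39].
Convergents (p_i = a_i*p_{i-1} + p_{i-2}, q_i = a_i*q_{i-1} + q_{i-2} with p_{-2}=0, p_{-1}=1, q_{-2}=1, q_{-1}=0), until the denominator exceeds 22:
  i=0: a_0=3, p_0 = 3*1 + 0 = 3, q_0 = 3*0 + 1 = 1.
  i=1: a_1=39, p_1 = 39*3 + 1 = 118, q_1 = 39*1 + 0 = 39.
q_1 = 39 > 22, so the last convergent with denominator <= 22 is p_0/q_0 = 3/1.
The closest fraction with denominator <= 22 is either p_0/q_0 or the intermediate fraction (k*p_0 + p_{-1})/(k*q_0 + q_{-1}) with the largest k >= 1 whose denominator stays <= 22; these approach x as k grows, and every other convergent or intermediate fraction in range is farther away.
Largest k: floor((22 - q_{-1})/q_0) = floor((22 - 0)/1) = 22 (using the seeds p_{-1} = 1, q_{-1} = 0).
That gives (22*3 + 1)/(22*1 + 0) = 67/22.
Compare the errors: |x - 3/1| = |118*1 - 3*39|/(39*1) = 1/39, and |x - 67/22| = |118*22 - 67*39|/(39*22) = 17/858.
Cross-multiplying, 17*39 = 663 < 858 = 1*858, so 17/858 is smaller: the intermediate fraction 67/22 is closer to x than 3/1.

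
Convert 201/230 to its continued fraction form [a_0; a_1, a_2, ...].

[0; 1, 6, 1, 13, 2]

Run the Euclidean algorithm on 201 and 230; the successive quotients are the partial quotients a_0, a_1, ... (each step inverts the fractional part left over by the previous one):
  201 = 0*230 + 201, so a_0 = 0.
  230 = 1*201 + 29, so a_1 = 1.
  201 = 6*29 + 27, so a_2 = 6.
  29 = 1*27 + 2, so a_3 = 1.
  27 = 13*2 + 1, so a_4 = 13.
  2 = 2*1 + 0, so a_5 = 2.
The remainder reaches 0 after 6 divisions, so the expansion has 6 partial quotients, read off in order.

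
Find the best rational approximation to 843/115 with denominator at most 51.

Expand x = 843/115 as a continued fraction with the Euclidean algorithm:
  843 = 7*115 + 38, so a_0 = 7.
  115 = 3*38 + 1, so a_1 = 3.
  38 = 38*1 + 0, so a_2 = 38.
so x = [7; 3, 38].
Convergents (p_i = a_i*p_{i-1} + p_{i-2}, q_i = a_i*q_{i-1} + q_{i-2} with p_{-2}=0, p_{-1}=1, q_{-2}=1, q_{-1}=0), until the denominator exceeds 51:
  i=0: a_0=7, p_0 = 7*1 + 0 = 7, q_0 = 7*0 + 1 = 1.
  i=1: a_1=3, p_1 = 3*7 + 1 = 22, q_1 = 3*1 + 0 = 3.
  i=2: a_2=38, p_2 = 38*22 + 7 = 843, q_2 = 38*3 + 1 = 115.
q_2 = 115 > 51, so the last convergent with denominator <= 51 is p_1/q_1 = 22/3.
The closest fraction with denominator <= 51 is either p_1/q_1 or the intermediate fraction (k*p_1 + p_0)/(k*q_1 + q_0) with the largest k >= 1 whose denominator stays <= 51; these approach x as k grows, and every other convergent or intermediate fraction in range is farther away.
Largest k: floor((51 - q_0)/q_1) = floor((51 - 1)/3) = 16.
That gives (16*22 + 7)/(16*3 + 1) = 359/49.
Compare the errors: |x - 22/3| = |843*3 - 22*115|/(115*3) = 1/345, and |x - 359/49| = |843*49 - 359*115|/(115*49) = 22/5635.
Cross-multiplying, 1*5635 = 5635 < 7590 = 22*345, so 1/345 is smaller: the convergent 22/3 is closer to x than 359/49.

22/3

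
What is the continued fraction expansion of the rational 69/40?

Run the Euclidean algorithm on 69 and 40; the successive quotients are the partial quotients a_0, a_1, ... (each step inverts the fractional part left over by the previous one):
  69 = 1*40 + 29, so a_0 = 1.
  40 = 1*29 + 11, so a_1 = 1.
  29 = 2*11 + 7, so a_2 = 2.
  11 = 1*7 + 4, so a_3 = 1.
  7 = 1*4 + 3, so a_4 = 1.
  4 = 1*3 + 1, so a_5 = 1.
  3 = 3*1 + 0, so a_6 = 3.
The remainder reaches 0 after 7 divisions, so the expansion has 7 partial quotients, read off in order.

[1; 1, 2, 1, 1, 1, 3]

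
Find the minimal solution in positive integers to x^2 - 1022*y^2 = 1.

(x, y) = (1023, 32)

First expand sqrt(1022) as a continued fraction. With x_i = (sqrt(1022) + m_i)/d_i and (m_0, d_0) = (0, 1): a_0 = floor(sqrt(1022)) = 31, since 31^2 = 961 <= 1022 < 1024 = 32^2.
Iterate m_{i+1} = d_i*a_i - m_i, d_{i+1} = (1022 - m_{i+1}^2)/d_i, a_{i+1} = floor((a_0 + m_{i+1})/d_{i+1}):
  m_1 = 1*31 - 0 = 31, d_1 = (1022 - 31^2)/1 = 61/1 = 61, a_1 = floor((31 + 31)/61) = 1.
  m_2 = 61*1 - 31 = 30, d_2 = (1022 - 30^2)/61 = 122/61 = 2, a_2 = floor((31 + 30)/2) = 30.
  m_3 = 2*30 - 30 = 30, d_3 = (1022 - 30^2)/2 = 122/2 = 61, a_3 = floor((31 + 30)/61) = 1.
  m_4 = 61*1 - 30 = 31, d_4 = (1022 - 31^2)/61 = 61/61 = 1, a_4 = floor((31 + 31)/1) = 62.
  m_5 = 1*62 - 31 = 31, d_5 = (1022 - 31^2)/1 = 61/1 = 61: (m_5, d_5) = (m_1, d_1) = (31, 61), so from here the quotients repeat a_1, ..., a_4; the period length is 4.
So sqrt(1022) = [31; (1, 30, 1, 62)] with period length k = 4.
k is even, so the fundamental solution of x^2 - 1022y^2 = 1 is (p_{k-1}, q_{k-1}) = (p_3, q_3); compute convergents through index 3.
Convergents (p_i = a_i*p_{i-1} + p_{i-2}, q_i = a_i*q_{i-1} + q_{i-2} with p_{-2}=0, p_{-1}=1, q_{-2}=1, q_{-1}=0):
  i=0: a_0=31, p_0 = 31*1 + 0 = 31, q_0 = 31*0 + 1 = 1.
  i=1: a_1=1, p_1 = 1*31 + 1 = 32, q_1 = 1*1 + 0 = 1.
  i=2: a_2=30, p_2 = 30*32 + 31 = 991, q_2 = 30*1 + 1 = 31.
  i=3: a_3=1, p_3 = 1*991 + 32 = 1023, q_3 = 1*31 + 1 = 32.
Check: 1023^2 - 1022*32^2 = 1046529 - 1046528 = 1, so (x, y) = (1023, 32) solves the equation, and by the theorem it is the least positive solution.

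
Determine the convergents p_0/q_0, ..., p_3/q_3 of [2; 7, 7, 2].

Using the convergent recurrence p_i = a_i*p_{i-1} + p_{i-2}, q_i = a_i*q_{i-1} + q_{i-2} with p_{-2}=0, p_{-1}=1, q_{-2}=1, q_{-1}=0:
  i=0: a_0=2, p_0 = 2*1 + 0 = 2, q_0 = 2*0 + 1 = 1.
  i=1: a_1=7, p_1 = 7*2 + 1 = 15, q_1 = 7*1 + 0 = 7.
  i=2: a_2=7, p_2 = 7*15 + 2 = 107, q_2 = 7*7 + 1 = 50.
  i=3: a_3=2, p_3 = 2*107 + 15 = 229, q_3 = 2*50 + 7 = 107.

2/1, 15/7, 107/50, 229/107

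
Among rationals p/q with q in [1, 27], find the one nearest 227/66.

86/25

Expand x = 227/66 as a continued fraction with the Euclidean algorithm:
  227 = 3*66 + 29, so a_0 = 3.
  66 = 2*29 + 8, so a_1 = 2.
  29 = 3*8 + 5, so a_2 = 3.
  8 = 1*5 + 3, so a_3 = 1.
  5 = 1*3 + 2, so a_4 = 1.
  3 = 1*2 + 1, so a_5 = 1.
  2 = 2*1 + 0, so a_6 = 2.
so x = [3; 2, 3, 1, 1, 1, 2].
Convergents (p_i = a_i*p_{i-1} + p_{i-2}, q_i = a_i*q_{i-1} + q_{i-2} with p_{-2}=0, p_{-1}=1, q_{-2}=1, q_{-1}=0), until the denominator exceeds 27:
  i=0: a_0=3, p_0 = 3*1 + 0 = 3, q_0 = 3*0 + 1 = 1.
  i=1: a_1=2, p_1 = 2*3 + 1 = 7, q_1 = 2*1 + 0 = 2.
  i=2: a_2=3, p_2 = 3*7 + 3 = 24, q_2 = 3*2 + 1 = 7.
  i=3: a_3=1, p_3 = 1*24 + 7 = 31, q_3 = 1*7 + 2 = 9.
  i=4: a_4=1, p_4 = 1*31 + 24 = 55, q_4 = 1*9 + 7 = 16.
  i=5: a_5=1, p_5 = 1*55 + 31 = 86, q_5 = 1*16 + 9 = 25.
  i=6: a_6=2, p_6 = 2*86 + 55 = 227, q_6 = 2*25 + 16 = 66.
q_6 = 66 > 27, so the last convergent with denominator <= 27 is p_5/q_5 = 86/25.
The closest fraction with denominator <= 27 is either p_5/q_5 or the intermediate fraction (k*p_5 + p_4)/(k*q_5 + q_4) with the largest k >= 1 whose denominator stays <= 27; these approach x as k grows, and every other convergent or intermediate fraction in range is farther away.
Largest k: floor((27 - q_4)/q_5) = floor((27 - 16)/25) = 0.
Since k = 0, no intermediate fraction beyond p_5/q_5 has denominator <= 27, so the convergent 86/25 is the closest (its error is |227*25 - 86*66|/(66*25) = 1/1650).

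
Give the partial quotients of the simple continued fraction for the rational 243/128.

[1; 1, 8, 1, 5, 2]

Run the Euclidean algorithm on 243 and 128; the successive quotients are the partial quotients a_0, a_1, ... (each step inverts the fractional part left over by the previous one):
  243 = 1*128 + 115, so a_0 = 1.
  128 = 1*115 + 13, so a_1 = 1.
  115 = 8*13 + 11, so a_2 = 8.
  13 = 1*11 + 2, so a_3 = 1.
  11 = 5*2 + 1, so a_4 = 5.
  2 = 2*1 + 0, so a_5 = 2.
The remainder reaches 0 after 6 divisions, so the expansion has 6 partial quotients, read off in order.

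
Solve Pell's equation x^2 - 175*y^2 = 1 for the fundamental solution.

(x, y) = (2024, 153)

First expand sqrt(175) as a continued fraction. With x_i = (sqrt(175) + m_i)/d_i and (m_0, d_0) = (0, 1): a_0 = floor(sqrt(175)) = 13, since 13^2 = 169 <= 175 < 196 = 14^2.
Iterate m_{i+1} = d_i*a_i - m_i, d_{i+1} = (175 - m_{i+1}^2)/d_i, a_{i+1} = floor((a_0 + m_{i+1})/d_{i+1}):
  m_1 = 1*13 - 0 = 13, d_1 = (175 - 13^2)/1 = 6/1 = 6, a_1 = floor((13 + 13)/6) = 4.
  m_2 = 6*4 - 13 = 11, d_2 = (175 - 11^2)/6 = 54/6 = 9, a_2 = floor((13 + 11)/9) = 2.
  m_3 = 9*2 - 11 = 7, d_3 = (175 - 7^2)/9 = 126/9 = 14, a_3 = floor((13 + 7)/14) = 1.
  m_4 = 14*1 - 7 = 7, d_4 = (175 - 7^2)/14 = 126/14 = 9, a_4 = floor((13 + 7)/9) = 2.
  m_5 = 9*2 - 7 = 11, d_5 = (175 - 11^2)/9 = 54/9 = 6, a_5 = floor((13 + 11)/6) = 4.
  m_6 = 6*4 - 11 = 13, d_6 = (175 - 13^2)/6 = 6/6 = 1, a_6 = floor((13 + 13)/1) = 26.
  m_7 = 1*26 - 13 = 13, d_7 = (175 - 13^2)/1 = 6/1 = 6: (m_7, d_7) = (m_1, d_1) = (13, 6), so from here the quotients repeat a_1, ..., a_6; the period length is 6.
So sqrt(175) = [13; (4, 2, 1, 2, 4, 26)] with period length k = 6.
k is even, so the fundamental solution of x^2 - 175y^2 = 1 is (p_{k-1}, q_{k-1}) = (p_5, q_5); compute convergents through index 5.
Convergents (p_i = a_i*p_{i-1} + p_{i-2}, q_i = a_i*q_{i-1} + q_{i-2} with p_{-2}=0, p_{-1}=1, q_{-2}=1, q_{-1}=0):
  i=0: a_0=13, p_0 = 13*1 + 0 = 13, q_0 = 13*0 + 1 = 1.
  i=1: a_1=4, p_1 = 4*13 + 1 = 53, q_1 = 4*1 + 0 = 4.
  i=2: a_2=2, p_2 = 2*53 + 13 = 119, q_2 = 2*4 + 1 = 9.
  i=3: a_3=1, p_3 = 1*119 + 53 = 172, q_3 = 1*9 + 4 = 13.
  i=4: a_4=2, p_4 = 2*172 + 119 = 463, q_4 = 2*13 + 9 = 35.
  i=5: a_5=4, p_5 = 4*463 + 172 = 2024, q_5 = 4*35 + 13 = 153.
Check: 2024^2 - 175*153^2 = 4096576 - 4096575 = 1, so (x, y) = (2024, 153) solves the equation, and by the theorem it is the least positive solution.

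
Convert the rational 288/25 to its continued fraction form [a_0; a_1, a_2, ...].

[11; 1, 1, 12]

Run the Euclidean algorithm on 288 and 25; the successive quotients are the partial quotients a_0, a_1, ... (each step inverts the fractional part left over by the previous one):
  288 = 11*25 + 13, so a_0 = 11.
  25 = 1*13 + 12, so a_1 = 1.
  13 = 1*12 + 1, so a_2 = 1.
  12 = 12*1 + 0, so a_3 = 12.
The remainder reaches 0 after 4 divisions, so the expansion has 4 partial quotients, read off in order.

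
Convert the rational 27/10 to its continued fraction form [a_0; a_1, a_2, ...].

[2; 1, 2, 3]

Run the Euclidean algorithm on 27 and 10; the successive quotients are the partial quotients a_0, a_1, ... (each step inverts the fractional part left over by the previous one):
  27 = 2*10 + 7, so a_0 = 2.
  10 = 1*7 + 3, so a_1 = 1.
  7 = 2*3 + 1, so a_2 = 2.
  3 = 3*1 + 0, so a_3 = 3.
The remainder reaches 0 after 4 divisions, so the expansion has 4 partial quotients, read off in order.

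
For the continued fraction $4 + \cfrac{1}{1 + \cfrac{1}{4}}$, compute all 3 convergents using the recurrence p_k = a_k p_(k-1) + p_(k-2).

4/1, 5/1, 24/5

Using the convergent recurrence p_i = a_i*p_{i-1} + p_{i-2}, q_i = a_i*q_{i-1} + q_{i-2} with p_{-2}=0, p_{-1}=1, q_{-2}=1, q_{-1}=0:
  i=0: a_0=4, p_0 = 4*1 + 0 = 4, q_0 = 4*0 + 1 = 1.
  i=1: a_1=1, p_1 = 1*4 + 1 = 5, q_1 = 1*1 + 0 = 1.
  i=2: a_2=4, p_2 = 4*5 + 4 = 24, q_2 = 4*1 + 1 = 5.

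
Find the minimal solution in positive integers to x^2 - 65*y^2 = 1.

(x, y) = (129, 16)

First expand sqrt(65) as a continued fraction. With x_i = (sqrt(65) + m_i)/d_i and (m_0, d_0) = (0, 1): a_0 = floor(sqrt(65)) = 8, since 8^2 = 64 <= 65 < 81 = 9^2.
Iterate m_{i+1} = d_i*a_i - m_i, d_{i+1} = (65 - m_{i+1}^2)/d_i, a_{i+1} = floor((a_0 + m_{i+1})/d_{i+1}):
  m_1 = 1*8 - 0 = 8, d_1 = (65 - 8^2)/1 = 1/1 = 1, a_1 = floor((8 + 8)/1) = 16.
  m_2 = 1*16 - 8 = 8, d_2 = (65 - 8^2)/1 = 1/1 = 1: (m_2, d_2) = (m_1, d_1) = (8, 1), so from here the quotient a_1 repeats; the period length is 1.
So sqrt(65) = [8; (16)] with period length k = 1.
k is odd, so (p_{k-1}, q_{k-1}) only solves x^2 - 65y^2 = -1 and the fundamental solution of x^2 - 65y^2 = 1 is (p_{2k-1}, q_{2k-1}) = (p_1, q_1); compute convergents through index 1, running through the period twice.
Convergents (p_i = a_i*p_{i-1} + p_{i-2}, q_i = a_i*q_{i-1} + q_{i-2} with p_{-2}=0, p_{-1}=1, q_{-2}=1, q_{-1}=0):
  i=0: a_0=8, p_0 = 8*1 + 0 = 8, q_0 = 8*0 + 1 = 1.
  i=1: a_1=16, p_1 = 16*8 + 1 = 129, q_1 = 16*1 + 0 = 16.
Indeed p_0^2 - 65*q_0^2 = 64 - 65 = -1, not +1.
Check: 129^2 - 65*16^2 = 16641 - 16640 = 1, so (x, y) = (129, 16) solves the equation, and by the theorem it is the least positive solution.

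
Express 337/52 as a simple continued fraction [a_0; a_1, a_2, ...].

[6; 2, 12, 2]

Run the Euclidean algorithm on 337 and 52; the successive quotients are the partial quotients a_0, a_1, ... (each step inverts the fractional part left over by the previous one):
  337 = 6*52 + 25, so a_0 = 6.
  52 = 2*25 + 2, so a_1 = 2.
  25 = 12*2 + 1, so a_2 = 12.
  2 = 2*1 + 0, so a_3 = 2.
The remainder reaches 0 after 4 divisions, so the expansion has 4 partial quotients, read off in order.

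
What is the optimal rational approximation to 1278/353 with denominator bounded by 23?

Expand x = 1278/353 as a continued fraction with the Euclidean algorithm:
  1278 = 3*353 + 219, so a_0 = 3.
  353 = 1*219 + 134, so a_1 = 1.
  219 = 1*134 + 85, so a_2 = 1.
  134 = 1*85 + 49, so a_3 = 1.
  85 = 1*49 + 36, so a_4 = 1.
  49 = 1*36 + 13, so a_5 = 1.
  36 = 2*13 + 10, so a_6 = 2.
  13 = 1*10 + 3, so a_7 = 1.
  10 = 3*3 + 1, so a_8 = 3.
  3 = 3*1 + 0, so a_9 = 3.
so x = [3; 1, 1, 1, 1, 1, 2, 1, 3, 3].
Convergents (p_i = a_i*p_{i-1} + p_{i-2}, q_i = a_i*q_{i-1} + q_{i-2} with p_{-2}=0, p_{-1}=1, q_{-2}=1, q_{-1}=0), until the denominator exceeds 23:
  i=0: a_0=3, p_0 = 3*1 + 0 = 3, q_0 = 3*0 + 1 = 1.
  i=1: a_1=1, p_1 = 1*3 + 1 = 4, q_1 = 1*1 + 0 = 1.
  i=2: a_2=1, p_2 = 1*4 + 3 = 7, q_2 = 1*1 + 1 = 2.
  i=3: a_3=1, p_3 = 1*7 + 4 = 11, q_3 = 1*2 + 1 = 3.
  i=4: a_4=1, p_4 = 1*11 + 7 = 18, q_4 = 1*3 + 2 = 5.
  i=5: a_5=1, p_5 = 1*18 + 11 = 29, q_5 = 1*5 + 3 = 8.
  i=6: a_6=2, p_6 = 2*29 + 18 = 76, q_6 = 2*8 + 5 = 21.
  i=7: a_7=1, p_7 = 1*76 + 29 = 105, q_7 = 1*21 + 8 = 29.
q_7 = 29 > 23, so the last convergent with denominator <= 23 is p_6/q_6 = 76/21.
The closest fraction with denominator <= 23 is either p_6/q_6 or the intermediate fraction (k*p_6 + p_5)/(k*q_6 + q_5) with the largest k >= 1 whose denominator stays <= 23; these approach x as k grows, and every other convergent or intermediate fraction in range is farther away.
Largest k: floor((23 - q_5)/q_6) = floor((23 - 8)/21) = 0.
Since k = 0, no intermediate fraction beyond p_6/q_6 has denominator <= 23, so the convergent 76/21 is the closest (its error is |1278*21 - 76*353|/(353*21) = 10/7413).

76/21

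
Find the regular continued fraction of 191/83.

[2; 3, 3, 8]

Run the Euclidean algorithm on 191 and 83; the successive quotients are the partial quotients a_0, a_1, ... (each step inverts the fractional part left over by the previous one):
  191 = 2*83 + 25, so a_0 = 2.
  83 = 3*25 + 8, so a_1 = 3.
  25 = 3*8 + 1, so a_2 = 3.
  8 = 8*1 + 0, so a_3 = 8.
The remainder reaches 0 after 4 divisions, so the expansion has 4 partial quotients, read off in order.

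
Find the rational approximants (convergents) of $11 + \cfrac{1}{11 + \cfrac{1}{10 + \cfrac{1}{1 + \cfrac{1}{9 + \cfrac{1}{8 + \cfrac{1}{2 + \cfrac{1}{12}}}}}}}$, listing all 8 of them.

11/1, 122/11, 1231/111, 1353/122, 13408/1209, 108617/9794, 230642/20797, 2876321/259358

Using the convergent recurrence p_i = a_i*p_{i-1} + p_{i-2}, q_i = a_i*q_{i-1} + q_{i-2} with p_{-2}=0, p_{-1}=1, q_{-2}=1, q_{-1}=0:
  i=0: a_0=11, p_0 = 11*1 + 0 = 11, q_0 = 11*0 + 1 = 1.
  i=1: a_1=11, p_1 = 11*11 + 1 = 122, q_1 = 11*1 + 0 = 11.
  i=2: a_2=10, p_2 = 10*122 + 11 = 1231, q_2 = 10*11 + 1 = 111.
  i=3: a_3=1, p_3 = 1*1231 + 122 = 1353, q_3 = 1*111 + 11 = 122.
  i=4: a_4=9, p_4 = 9*1353 + 1231 = 13408, q_4 = 9*122 + 111 = 1209.
  i=5: a_5=8, p_5 = 8*13408 + 1353 = 108617, q_5 = 8*1209 + 122 = 9794.
  i=6: a_6=2, p_6 = 2*108617 + 13408 = 230642, q_6 = 2*9794 + 1209 = 20797.
  i=7: a_7=12, p_7 = 12*230642 + 108617 = 2876321, q_7 = 12*20797 + 9794 = 259358.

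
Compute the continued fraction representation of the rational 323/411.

Run the Euclidean algorithm on 323 and 411; the successive quotients are the partial quotients a_0, a_1, ... (each step inverts the fractional part left over by the previous one):
  323 = 0*411 + 323, so a_0 = 0.
  411 = 1*323 + 88, so a_1 = 1.
  323 = 3*88 + 59, so a_2 = 3.
  88 = 1*59 + 29, so a_3 = 1.
  59 = 2*29 + 1, so a_4 = 2.
  29 = 29*1 + 0, so a_5 = 29.
The remainder reaches 0 after 6 divisions, so the expansion has 6 partial quotients, read off in order.

[0; 1, 3, 1, 2, 29]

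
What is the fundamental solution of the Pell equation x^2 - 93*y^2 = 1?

(x, y) = (12151, 1260)

First expand sqrt(93) as a continued fraction. With x_i = (sqrt(93) + m_i)/d_i and (m_0, d_0) = (0, 1): a_0 = floor(sqrt(93)) = 9, since 9^2 = 81 <= 93 < 100 = 10^2.
Iterate m_{i+1} = d_i*a_i - m_i, d_{i+1} = (93 - m_{i+1}^2)/d_i, a_{i+1} = floor((a_0 + m_{i+1})/d_{i+1}):
  m_1 = 1*9 - 0 = 9, d_1 = (93 - 9^2)/1 = 12/1 = 12, a_1 = floor((9 + 9)/12) = 1.
  m_2 = 12*1 - 9 = 3, d_2 = (93 - 3^2)/12 = 84/12 = 7, a_2 = floor((9 + 3)/7) = 1.
  m_3 = 7*1 - 3 = 4, d_3 = (93 - 4^2)/7 = 77/7 = 11, a_3 = floor((9 + 4)/11) = 1.
  m_4 = 11*1 - 4 = 7, d_4 = (93 - 7^2)/11 = 44/11 = 4, a_4 = floor((9 + 7)/4) = 4.
  m_5 = 4*4 - 7 = 9, d_5 = (93 - 9^2)/4 = 12/4 = 3, a_5 = floor((9 + 9)/3) = 6.
  m_6 = 3*6 - 9 = 9, d_6 = (93 - 9^2)/3 = 12/3 = 4, a_6 = floor((9 + 9)/4) = 4.
  m_7 = 4*4 - 9 = 7, d_7 = (93 - 7^2)/4 = 44/4 = 11, a_7 = floor((9 + 7)/11) = 1.
  m_8 = 11*1 - 7 = 4, d_8 = (93 - 4^2)/11 = 77/11 = 7, a_8 = floor((9 + 4)/7) = 1.
  m_9 = 7*1 - 4 = 3, d_9 = (93 - 3^2)/7 = 84/7 = 12, a_9 = floor((9 + 3)/12) = 1.
  m_10 = 12*1 - 3 = 9, d_10 = (93 - 9^2)/12 = 12/12 = 1, a_10 = floor((9 + 9)/1) = 18.
  m_11 = 1*18 - 9 = 9, d_11 = (93 - 9^2)/1 = 12/1 = 12: (m_11, d_11) = (m_1, d_1) = (9, 12), so from here the quotients repeat a_1, ..., a_10; the period length is 10.
So sqrt(93) = [9; (1, 1, 1, 4, 6, 4, 1, 1, 1, 18)] with period length k = 10.
k is even, so the fundamental solution of x^2 - 93y^2 = 1 is (p_{k-1}, q_{k-1}) = (p_9, q_9); compute convergents through index 9.
Convergents (p_i = a_i*p_{i-1} + p_{i-2}, q_i = a_i*q_{i-1} + q_{i-2} with p_{-2}=0, p_{-1}=1, q_{-2}=1, q_{-1}=0):
  i=0: a_0=9, p_0 = 9*1 + 0 = 9, q_0 = 9*0 + 1 = 1.
  i=1: a_1=1, p_1 = 1*9 + 1 = 10, q_1 = 1*1 + 0 = 1.
  i=2: a_2=1, p_2 = 1*10 + 9 = 19, q_2 = 1*1 + 1 = 2.
  i=3: a_3=1, p_3 = 1*19 + 10 = 29, q_3 = 1*2 + 1 = 3.
  i=4: a_4=4, p_4 = 4*29 + 19 = 135, q_4 = 4*3 + 2 = 14.
  i=5: a_5=6, p_5 = 6*135 + 29 = 839, q_5 = 6*14 + 3 = 87.
  i=6: a_6=4, p_6 = 4*839 + 135 = 3491, q_6 = 4*87 + 14 = 362.
  i=7: a_7=1, p_7 = 1*3491 + 839 = 4330, q_7 = 1*362 + 87 = 449.
  i=8: a_8=1, p_8 = 1*4330 + 3491 = 7821, q_8 = 1*449 + 362 = 811.
  i=9: a_9=1, p_9 = 1*7821 + 4330 = 12151, q_9 = 1*811 + 449 = 1260.
Check: 12151^2 - 93*1260^2 = 147646801 - 147646800 = 1, so (x, y) = (12151, 1260) solves the equation, and by the theorem it is the least positive solution.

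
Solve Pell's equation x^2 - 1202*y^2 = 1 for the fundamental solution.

First expand sqrt(1202) as a continued fraction. With x_i = (sqrt(1202) + m_i)/d_i and (m_0, d_0) = (0, 1): a_0 = floor(sqrt(1202)) = 34, since 34^2 = 1156 <= 1202 < 1225 = 35^2.
Iterate m_{i+1} = d_i*a_i - m_i, d_{i+1} = (1202 - m_{i+1}^2)/d_i, a_{i+1} = floor((a_0 + m_{i+1})/d_{i+1}):
  m_1 = 1*34 - 0 = 34, d_1 = (1202 - 34^2)/1 = 46/1 = 46, a_1 = floor((34 + 34)/46) = 1.
  m_2 = 46*1 - 34 = 12, d_2 = (1202 - 12^2)/46 = 1058/46 = 23, a_2 = floor((34 + 12)/23) = 2.
  m_3 = 23*2 - 12 = 34, d_3 = (1202 - 34^2)/23 = 46/23 = 2, a_3 = floor((34 + 34)/2) = 34.
  m_4 = 2*34 - 34 = 34, d_4 = (1202 - 34^2)/2 = 46/2 = 23, a_4 = floor((34 + 34)/23) = 2.
  m_5 = 23*2 - 34 = 12, d_5 = (1202 - 12^2)/23 = 1058/23 = 46, a_5 = floor((34 + 12)/46) = 1.
  m_6 = 46*1 - 12 = 34, d_6 = (1202 - 34^2)/46 = 46/46 = 1, a_6 = floor((34 + 34)/1) = 68.
  m_7 = 1*68 - 34 = 34, d_7 = (1202 - 34^2)/1 = 46/1 = 46: (m_7, d_7) = (m_1, d_1) = (34, 46), so from here the quotients repeat a_1, ..., a_6; the period length is 6.
So sqrt(1202) = [34; (1, 2, 34, 2, 1, 68)] with period length k = 6.
k is even, so the fundamental solution of x^2 - 1202y^2 = 1 is (p_{k-1}, q_{k-1}) = (p_5, q_5); compute convergents through index 5.
Convergents (p_i = a_i*p_{i-1} + p_{i-2}, q_i = a_i*q_{i-1} + q_{i-2} with p_{-2}=0, p_{-1}=1, q_{-2}=1, q_{-1}=0):
  i=0: a_0=34, p_0 = 34*1 + 0 = 34, q_0 = 34*0 + 1 = 1.
  i=1: a_1=1, p_1 = 1*34 + 1 = 35, q_1 = 1*1 + 0 = 1.
  i=2: a_2=2, p_2 = 2*35 + 34 = 104, q_2 = 2*1 + 1 = 3.
  i=3: a_3=34, p_3 = 34*104 + 35 = 3571, q_3 = 34*3 + 1 = 103.
  i=4: a_4=2, p_4 = 2*3571 + 104 = 7246, q_4 = 2*103 + 3 = 209.
  i=5: a_5=1, p_5 = 1*7246 + 3571 = 10817, q_5 = 1*209 + 103 = 312.
Check: 10817^2 - 1202*312^2 = 117007489 - 117007488 = 1, so (x, y) = (10817, 312) solves the equation, and by the theorem it is the least positive solution.

(x, y) = (10817, 312)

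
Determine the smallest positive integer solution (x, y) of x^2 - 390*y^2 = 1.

(x, y) = (79, 4)

First expand sqrt(390) as a continued fraction. With x_i = (sqrt(390) + m_i)/d_i and (m_0, d_0) = (0, 1): a_0 = floor(sqrt(390)) = 19, since 19^2 = 361 <= 390 < 400 = 20^2.
Iterate m_{i+1} = d_i*a_i - m_i, d_{i+1} = (390 - m_{i+1}^2)/d_i, a_{i+1} = floor((a_0 + m_{i+1})/d_{i+1}):
  m_1 = 1*19 - 0 = 19, d_1 = (390 - 19^2)/1 = 29/1 = 29, a_1 = floor((19 + 19)/29) = 1.
  m_2 = 29*1 - 19 = 10, d_2 = (390 - 10^2)/29 = 290/29 = 10, a_2 = floor((19 + 10)/10) = 2.
  m_3 = 10*2 - 10 = 10, d_3 = (390 - 10^2)/10 = 290/10 = 29, a_3 = floor((19 + 10)/29) = 1.
  m_4 = 29*1 - 10 = 19, d_4 = (390 - 19^2)/29 = 29/29 = 1, a_4 = floor((19 + 19)/1) = 38.
  m_5 = 1*38 - 19 = 19, d_5 = (390 - 19^2)/1 = 29/1 = 29: (m_5, d_5) = (m_1, d_1) = (19, 29), so from here the quotients repeat a_1, ..., a_4; the period length is 4.
So sqrt(390) = [19; (1, 2, 1, 38)] with period length k = 4.
k is even, so the fundamental solution of x^2 - 390y^2 = 1 is (p_{k-1}, q_{k-1}) = (p_3, q_3); compute convergents through index 3.
Convergents (p_i = a_i*p_{i-1} + p_{i-2}, q_i = a_i*q_{i-1} + q_{i-2} with p_{-2}=0, p_{-1}=1, q_{-2}=1, q_{-1}=0):
  i=0: a_0=19, p_0 = 19*1 + 0 = 19, q_0 = 19*0 + 1 = 1.
  i=1: a_1=1, p_1 = 1*19 + 1 = 20, q_1 = 1*1 + 0 = 1.
  i=2: a_2=2, p_2 = 2*20 + 19 = 59, q_2 = 2*1 + 1 = 3.
  i=3: a_3=1, p_3 = 1*59 + 20 = 79, q_3 = 1*3 + 1 = 4.
Check: 79^2 - 390*4^2 = 6241 - 6240 = 1, so (x, y) = (79, 4) solves the equation, and by the theorem it is the least positive solution.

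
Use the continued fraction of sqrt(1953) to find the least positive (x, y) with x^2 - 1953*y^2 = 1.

(x, y) = (3844063, 86984)

First expand sqrt(1953) as a continued fraction. With x_i = (sqrt(1953) + m_i)/d_i and (m_0, d_0) = (0, 1): a_0 = floor(sqrt(1953)) = 44, since 44^2 = 1936 <= 1953 < 2025 = 45^2.
Iterate m_{i+1} = d_i*a_i - m_i, d_{i+1} = (1953 - m_{i+1}^2)/d_i, a_{i+1} = floor((a_0 + m_{i+1})/d_{i+1}):
  m_1 = 1*44 - 0 = 44, d_1 = (1953 - 44^2)/1 = 17/1 = 17, a_1 = floor((44 + 44)/17) = 5.
  m_2 = 17*5 - 44 = 41, d_2 = (1953 - 41^2)/17 = 272/17 = 16, a_2 = floor((44 + 41)/16) = 5.
  m_3 = 16*5 - 41 = 39, d_3 = (1953 - 39^2)/16 = 432/16 = 27, a_3 = floor((44 + 39)/27) = 3.
  m_4 = 27*3 - 39 = 42, d_4 = (1953 - 42^2)/27 = 189/27 = 7, a_4 = floor((44 + 42)/7) = 12.
  m_5 = 7*12 - 42 = 42, d_5 = (1953 - 42^2)/7 = 189/7 = 27, a_5 = floor((44 + 42)/27) = 3.
  m_6 = 27*3 - 42 = 39, d_6 = (1953 - 39^2)/27 = 432/27 = 16, a_6 = floor((44 + 39)/16) = 5.
  m_7 = 16*5 - 39 = 41, d_7 = (1953 - 41^2)/16 = 272/16 = 17, a_7 = floor((44 + 41)/17) = 5.
  m_8 = 17*5 - 41 = 44, d_8 = (1953 - 44^2)/17 = 17/17 = 1, a_8 = floor((44 + 44)/1) = 88.
  m_9 = 1*88 - 44 = 44, d_9 = (1953 - 44^2)/1 = 17/1 = 17: (m_9, d_9) = (m_1, d_1) = (44, 17), so from here the quotients repeat a_1, ..., a_8; the period length is 8.
So sqrt(1953) = [44; (5, 5, 3, 12, 3, 5, 5, 88)] with period length k = 8.
k is even, so the fundamental solution of x^2 - 1953y^2 = 1 is (p_{k-1}, q_{k-1}) = (p_7, q_7); compute convergents through index 7.
Convergents (p_i = a_i*p_{i-1} + p_{i-2}, q_i = a_i*q_{i-1} + q_{i-2} with p_{-2}=0, p_{-1}=1, q_{-2}=1, q_{-1}=0):
  i=0: a_0=44, p_0 = 44*1 + 0 = 44, q_0 = 44*0 + 1 = 1.
  i=1: a_1=5, p_1 = 5*44 + 1 = 221, q_1 = 5*1 + 0 = 5.
  i=2: a_2=5, p_2 = 5*221 + 44 = 1149, q_2 = 5*5 + 1 = 26.
  i=3: a_3=3, p_3 = 3*1149 + 221 = 3668, q_3 = 3*26 + 5 = 83.
  i=4: a_4=12, p_4 = 12*3668 + 1149 = 45165, q_4 = 12*83 + 26 = 1022.
  i=5: a_5=3, p_5 = 3*45165 + 3668 = 139163, q_5 = 3*1022 + 83 = 3149.
  i=6: a_6=5, p_6 = 5*139163 + 45165 = 740980, q_6 = 5*3149 + 1022 = 16767.
  i=7: a_7=5, p_7 = 5*740980 + 139163 = 3844063, q_7 = 5*16767 + 3149 = 86984.
Check: 3844063^2 - 1953*86984^2 = 14776820347969 - 14776820347968 = 1, so (x, y) = (3844063, 86984) solves the equation, and by the theorem it is the least positive solution.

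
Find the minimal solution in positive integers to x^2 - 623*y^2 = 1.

(x, y) = (624, 25)

First expand sqrt(623) as a continued fraction. With x_i = (sqrt(623) + m_i)/d_i and (m_0, d_0) = (0, 1): a_0 = floor(sqrt(623)) = 24, since 24^2 = 576 <= 623 < 625 = 25^2.
Iterate m_{i+1} = d_i*a_i - m_i, d_{i+1} = (623 - m_{i+1}^2)/d_i, a_{i+1} = floor((a_0 + m_{i+1})/d_{i+1}):
  m_1 = 1*24 - 0 = 24, d_1 = (623 - 24^2)/1 = 47/1 = 47, a_1 = floor((24 + 24)/47) = 1.
  m_2 = 47*1 - 24 = 23, d_2 = (623 - 23^2)/47 = 94/47 = 2, a_2 = floor((24 + 23)/2) = 23.
  m_3 = 2*23 - 23 = 23, d_3 = (623 - 23^2)/2 = 94/2 = 47, a_3 = floor((24 + 23)/47) = 1.
  m_4 = 47*1 - 23 = 24, d_4 = (623 - 24^2)/47 = 47/47 = 1, a_4 = floor((24 + 24)/1) = 48.
  m_5 = 1*48 - 24 = 24, d_5 = (623 - 24^2)/1 = 47/1 = 47: (m_5, d_5) = (m_1, d_1) = (24, 47), so from here the quotients repeat a_1, ..., a_4; the period length is 4.
So sqrt(623) = [24; (1, 23, 1, 48)] with period length k = 4.
k is even, so the fundamental solution of x^2 - 623y^2 = 1 is (p_{k-1}, q_{k-1}) = (p_3, q_3); compute convergents through index 3.
Convergents (p_i = a_i*p_{i-1} + p_{i-2}, q_i = a_i*q_{i-1} + q_{i-2} with p_{-2}=0, p_{-1}=1, q_{-2}=1, q_{-1}=0):
  i=0: a_0=24, p_0 = 24*1 + 0 = 24, q_0 = 24*0 + 1 = 1.
  i=1: a_1=1, p_1 = 1*24 + 1 = 25, q_1 = 1*1 + 0 = 1.
  i=2: a_2=23, p_2 = 23*25 + 24 = 599, q_2 = 23*1 + 1 = 24.
  i=3: a_3=1, p_3 = 1*599 + 25 = 624, q_3 = 1*24 + 1 = 25.
Check: 624^2 - 623*25^2 = 389376 - 389375 = 1, so (x, y) = (624, 25) solves the equation, and by the theorem it is the least positive solution.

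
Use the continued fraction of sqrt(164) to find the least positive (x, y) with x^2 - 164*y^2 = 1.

(x, y) = (2049, 160)

First expand sqrt(164) as a continued fraction. With x_i = (sqrt(164) + m_i)/d_i and (m_0, d_0) = (0, 1): a_0 = floor(sqrt(164)) = 12, since 12^2 = 144 <= 164 < 169 = 13^2.
Iterate m_{i+1} = d_i*a_i - m_i, d_{i+1} = (164 - m_{i+1}^2)/d_i, a_{i+1} = floor((a_0 + m_{i+1})/d_{i+1}):
  m_1 = 1*12 - 0 = 12, d_1 = (164 - 12^2)/1 = 20/1 = 20, a_1 = floor((12 + 12)/20) = 1.
  m_2 = 20*1 - 12 = 8, d_2 = (164 - 8^2)/20 = 100/20 = 5, a_2 = floor((12 + 8)/5) = 4.
  m_3 = 5*4 - 8 = 12, d_3 = (164 - 12^2)/5 = 20/5 = 4, a_3 = floor((12 + 12)/4) = 6.
  m_4 = 4*6 - 12 = 12, d_4 = (164 - 12^2)/4 = 20/4 = 5, a_4 = floor((12 + 12)/5) = 4.
  m_5 = 5*4 - 12 = 8, d_5 = (164 - 8^2)/5 = 100/5 = 20, a_5 = floor((12 + 8)/20) = 1.
  m_6 = 20*1 - 8 = 12, d_6 = (164 - 12^2)/20 = 20/20 = 1, a_6 = floor((12 + 12)/1) = 24.
  m_7 = 1*24 - 12 = 12, d_7 = (164 - 12^2)/1 = 20/1 = 20: (m_7, d_7) = (m_1, d_1) = (12, 20), so from here the quotients repeat a_1, ..., a_6; the period length is 6.
So sqrt(164) = [12; (1, 4, 6, 4, 1, 24)] with period length k = 6.
k is even, so the fundamental solution of x^2 - 164y^2 = 1 is (p_{k-1}, q_{k-1}) = (p_5, q_5); compute convergents through index 5.
Convergents (p_i = a_i*p_{i-1} + p_{i-2}, q_i = a_i*q_{i-1} + q_{i-2} with p_{-2}=0, p_{-1}=1, q_{-2}=1, q_{-1}=0):
  i=0: a_0=12, p_0 = 12*1 + 0 = 12, q_0 = 12*0 + 1 = 1.
  i=1: a_1=1, p_1 = 1*12 + 1 = 13, q_1 = 1*1 + 0 = 1.
  i=2: a_2=4, p_2 = 4*13 + 12 = 64, q_2 = 4*1 + 1 = 5.
  i=3: a_3=6, p_3 = 6*64 + 13 = 397, q_3 = 6*5 + 1 = 31.
  i=4: a_4=4, p_4 = 4*397 + 64 = 1652, q_4 = 4*31 + 5 = 129.
  i=5: a_5=1, p_5 = 1*1652 + 397 = 2049, q_5 = 1*129 + 31 = 160.
Check: 2049^2 - 164*160^2 = 4198401 - 4198400 = 1, so (x, y) = (2049, 160) solves the equation, and by the theorem it is the least positive solution.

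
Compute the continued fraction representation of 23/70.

[0; 3, 23]

Run the Euclidean algorithm on 23 and 70; the successive quotients are the partial quotients a_0, a_1, ... (each step inverts the fractional part left over by the previous one):
  23 = 0*70 + 23, so a_0 = 0.
  70 = 3*23 + 1, so a_1 = 3.
  23 = 23*1 + 0, so a_2 = 23.
The remainder reaches 0 after 3 divisions, so the expansion has 3 partial quotients, read off in order.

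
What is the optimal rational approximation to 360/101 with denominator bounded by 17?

Expand x = 360/101 as a continued fraction with the Euclidean algorithm:
  360 = 3*101 + 57, so a_0 = 3.
  101 = 1*57 + 44, so a_1 = 1.
  57 = 1*44 + 13, so a_2 = 1.
  44 = 3*13 + 5, so a_3 = 3.
  13 = 2*5 + 3, so a_4 = 2.
  5 = 1*3 + 2, so a_5 = 1.
  3 = 1*2 + 1, so a_6 = 1.
  2 = 2*1 + 0, so a_7 = 2.
so x = [3; 1, 1, 3, 2, 1, 1, 2].
Convergents (p_i = a_i*p_{i-1} + p_{i-2}, q_i = a_i*q_{i-1} + q_{i-2} with p_{-2}=0, p_{-1}=1, q_{-2}=1, q_{-1}=0), until the denominator exceeds 17:
  i=0: a_0=3, p_0 = 3*1 + 0 = 3, q_0 = 3*0 + 1 = 1.
  i=1: a_1=1, p_1 = 1*3 + 1 = 4, q_1 = 1*1 + 0 = 1.
  i=2: a_2=1, p_2 = 1*4 + 3 = 7, q_2 = 1*1 + 1 = 2.
  i=3: a_3=3, p_3 = 3*7 + 4 = 25, q_3 = 3*2 + 1 = 7.
  i=4: a_4=2, p_4 = 2*25 + 7 = 57, q_4 = 2*7 + 2 = 16.
  i=5: a_5=1, p_5 = 1*57 + 25 = 82, q_5 = 1*16 + 7 = 23.
q_5 = 23 > 17, so the last convergent with denominator <= 17 is p_4/q_4 = 57/16.
The closest fraction with denominator <= 17 is either p_4/q_4 or the intermediate fraction (k*p_4 + p_3)/(k*q_4 + q_3) with the largest k >= 1 whose denominator stays <= 17; these approach x as k grows, and every other convergent or intermediate fraction in range is farther away.
Largest k: floor((17 - q_3)/q_4) = floor((17 - 7)/16) = 0.
Since k = 0, no intermediate fraction beyond p_4/q_4 has denominator <= 17, so the convergent 57/16 is the closest (its error is |360*16 - 57*101|/(101*16) = 3/1616).

57/16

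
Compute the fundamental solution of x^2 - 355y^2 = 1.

(x, y) = (954809, 50676)

First expand sqrt(355) as a continued fraction. With x_i = (sqrt(355) + m_i)/d_i and (m_0, d_0) = (0, 1): a_0 = floor(sqrt(355)) = 18, since 18^2 = 324 <= 355 < 361 = 19^2.
Iterate m_{i+1} = d_i*a_i - m_i, d_{i+1} = (355 - m_{i+1}^2)/d_i, a_{i+1} = floor((a_0 + m_{i+1})/d_{i+1}):
  m_1 = 1*18 - 0 = 18, d_1 = (355 - 18^2)/1 = 31/1 = 31, a_1 = floor((18 + 18)/31) = 1.
  m_2 = 31*1 - 18 = 13, d_2 = (355 - 13^2)/31 = 186/31 = 6, a_2 = floor((18 + 13)/6) = 5.
  m_3 = 6*5 - 13 = 17, d_3 = (355 - 17^2)/6 = 66/6 = 11, a_3 = floor((18 + 17)/11) = 3.
  m_4 = 11*3 - 17 = 16, d_4 = (355 - 16^2)/11 = 99/11 = 9, a_4 = floor((18 + 16)/9) = 3.
  m_5 = 9*3 - 16 = 11, d_5 = (355 - 11^2)/9 = 234/9 = 26, a_5 = floor((18 + 11)/26) = 1.
  m_6 = 26*1 - 11 = 15, d_6 = (355 - 15^2)/26 = 130/26 = 5, a_6 = floor((18 + 15)/5) = 6.
  m_7 = 5*6 - 15 = 15, d_7 = (355 - 15^2)/5 = 130/5 = 26, a_7 = floor((18 + 15)/26) = 1.
  m_8 = 26*1 - 15 = 11, d_8 = (355 - 11^2)/26 = 234/26 = 9, a_8 = floor((18 + 11)/9) = 3.
  m_9 = 9*3 - 11 = 16, d_9 = (355 - 16^2)/9 = 99/9 = 11, a_9 = floor((18 + 16)/11) = 3.
  m_10 = 11*3 - 16 = 17, d_10 = (355 - 17^2)/11 = 66/11 = 6, a_10 = floor((18 + 17)/6) = 5.
  m_11 = 6*5 - 17 = 13, d_11 = (355 - 13^2)/6 = 186/6 = 31, a_11 = floor((18 + 13)/31) = 1.
  m_12 = 31*1 - 13 = 18, d_12 = (355 - 18^2)/31 = 31/31 = 1, a_12 = floor((18 + 18)/1) = 36.
  m_13 = 1*36 - 18 = 18, d_13 = (355 - 18^2)/1 = 31/1 = 31: (m_13, d_13) = (m_1, d_1) = (18, 31), so from here the quotients repeat a_1, ..., a_12; the period length is 12.
So sqrt(355) = [18; (1, 5, 3, 3, 1, 6, 1, 3, 3, 5, 1, 36)] with period length k = 12.
k is even, so the fundamental solution of x^2 - 355y^2 = 1 is (p_{k-1}, q_{k-1}) = (p_11, q_11); compute convergents through index 11.
Convergents (p_i = a_i*p_{i-1} + p_{i-2}, q_i = a_i*q_{i-1} + q_{i-2} with p_{-2}=0, p_{-1}=1, q_{-2}=1, q_{-1}=0):
  i=0: a_0=18, p_0 = 18*1 + 0 = 18, q_0 = 18*0 + 1 = 1.
  i=1: a_1=1, p_1 = 1*18 + 1 = 19, q_1 = 1*1 + 0 = 1.
  i=2: a_2=5, p_2 = 5*19 + 18 = 113, q_2 = 5*1 + 1 = 6.
  i=3: a_3=3, p_3 = 3*113 + 19 = 358, q_3 = 3*6 + 1 = 19.
  i=4: a_4=3, p_4 = 3*358 + 113 = 1187, q_4 = 3*19 + 6 = 63.
  i=5: a_5=1, p_5 = 1*1187 + 358 = 1545, q_5 = 1*63 + 19 = 82.
  i=6: a_6=6, p_6 = 6*1545 + 1187 = 10457, q_6 = 6*82 + 63 = 555.
  i=7: a_7=1, p_7 = 1*10457 + 1545 = 12002, q_7 = 1*555 + 82 = 637.
  i=8: a_8=3, p_8 = 3*12002 + 10457 = 46463, q_8 = 3*637 + 555 = 2466.
  i=9: a_9=3, p_9 = 3*46463 + 12002 = 151391, q_9 = 3*2466 + 637 = 8035.
  i=10: a_10=5, p_10 = 5*151391 + 46463 = 803418, q_10 = 5*8035 + 2466 = 42641.
  i=11: a_11=1, p_11 = 1*803418 + 151391 = 954809, q_11 = 1*42641 + 8035 = 50676.
Check: 954809^2 - 355*50676^2 = 911660226481 - 911660226480 = 1, so (x, y) = (954809, 50676) solves the equation, and by the theorem it is the least positive solution.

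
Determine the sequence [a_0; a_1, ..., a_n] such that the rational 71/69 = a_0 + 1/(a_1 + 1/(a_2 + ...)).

[1; 34, 2]

Run the Euclidean algorithm on 71 and 69; the successive quotients are the partial quotients a_0, a_1, ... (each step inverts the fractional part left over by the previous one):
  71 = 1*69 + 2, so a_0 = 1.
  69 = 34*2 + 1, so a_1 = 34.
  2 = 2*1 + 0, so a_2 = 2.
The remainder reaches 0 after 3 divisions, so the expansion has 3 partial quotients, read off in order.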